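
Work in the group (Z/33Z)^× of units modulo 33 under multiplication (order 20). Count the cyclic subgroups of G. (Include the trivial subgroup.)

Group the elements of G by the cyclic subgroup they generate; each cyclic subgroup of order d accounts for φ(d) elements.
Cyclic subgroups by order — order 1: 1; order 2: 3; order 5: 1; order 10: 3.
Total: 8.

8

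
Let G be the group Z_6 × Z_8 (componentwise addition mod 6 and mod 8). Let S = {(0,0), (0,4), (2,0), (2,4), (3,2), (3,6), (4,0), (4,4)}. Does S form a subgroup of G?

Closure fails: (4,4) + (3,6) = (1,2) ∉ S. So S is not a subgroup.

No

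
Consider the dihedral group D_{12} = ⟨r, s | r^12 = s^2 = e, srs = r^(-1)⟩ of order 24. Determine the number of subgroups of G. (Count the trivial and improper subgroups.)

34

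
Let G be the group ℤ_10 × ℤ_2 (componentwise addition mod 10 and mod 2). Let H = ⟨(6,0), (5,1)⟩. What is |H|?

|⟨(6,0)⟩| = 5 and |⟨(5,1)⟩| = 2, so |H| is a multiple of lcm(5, 2) = 10 and divides |G| = 20.
Closing under the operation: H = {(0,0), (1,1), (2,0), (3,1), (4,0), (5,1), (6,0), (7,1), (8,0), (9,1)}, so |H| = 10.

10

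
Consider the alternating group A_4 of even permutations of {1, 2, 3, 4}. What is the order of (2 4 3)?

Computing powers of (2 4 3): the smallest k with ((2 4 3))^k = e is k = 3.

3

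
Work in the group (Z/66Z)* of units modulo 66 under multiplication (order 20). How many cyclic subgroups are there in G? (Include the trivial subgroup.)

8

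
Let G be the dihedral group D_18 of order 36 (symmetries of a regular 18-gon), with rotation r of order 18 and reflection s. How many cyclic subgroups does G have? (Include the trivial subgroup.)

24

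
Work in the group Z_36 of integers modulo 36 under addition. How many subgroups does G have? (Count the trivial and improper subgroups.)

Subgroups of the cyclic group Z_36 correspond bijectively to divisors of 36.
Divisors of 36: 1, 2, 3, 4, 6, 9, 12, 18, 36.
So Z_36 has 9 subgroups.

9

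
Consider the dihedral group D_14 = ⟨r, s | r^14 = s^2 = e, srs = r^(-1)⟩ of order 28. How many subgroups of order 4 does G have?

7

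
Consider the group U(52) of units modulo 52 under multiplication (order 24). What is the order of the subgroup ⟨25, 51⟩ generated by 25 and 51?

4

|⟨25⟩| = 2 and |⟨51⟩| = 2, so |H| is a multiple of lcm(2, 2) = 2 and divides |G| = 24.
Closing under the operation: H = {1, 25, 27, 51}, so |H| = 4.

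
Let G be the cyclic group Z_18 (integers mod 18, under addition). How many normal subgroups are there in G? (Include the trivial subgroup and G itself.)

6

G is abelian, so every subgroup is normal.
G has 6 subgroups in total, hence 6 normal subgroups.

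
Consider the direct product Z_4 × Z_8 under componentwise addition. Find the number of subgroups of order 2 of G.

|G| = 32 and 2 | 32, so subgroups of order 2 are possible by Lagrange.
The subgroups of order 2 are: {(0,0), (0,4)}; {(0,0), (2,0)}; {(0,0), (2,4)}.
So G has 3 subgroups of order 2.

3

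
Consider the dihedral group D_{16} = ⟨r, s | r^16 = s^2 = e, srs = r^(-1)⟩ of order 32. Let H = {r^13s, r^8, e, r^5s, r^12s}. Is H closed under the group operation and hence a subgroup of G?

No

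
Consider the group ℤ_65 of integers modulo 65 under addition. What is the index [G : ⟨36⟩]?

1

|⟨36⟩| = 65 and |G| = 65.
By Lagrange, [G : H] = |G|/|H| = 65/65 = 1.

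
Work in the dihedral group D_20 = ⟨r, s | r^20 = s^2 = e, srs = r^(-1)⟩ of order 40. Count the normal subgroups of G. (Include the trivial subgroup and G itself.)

9

G has 48 subgroups. Checking conjugation-invariance by order — order 1: 1/1 normal; order 2: 1/21 normal; order 4: 1/11 normal; order 5: 1/1 normal; order 8: 0/5 normal; order 10: 1/5 normal; order 20: 3/3 normal; order 40: 1/1 normal.
Total normal subgroups: 9.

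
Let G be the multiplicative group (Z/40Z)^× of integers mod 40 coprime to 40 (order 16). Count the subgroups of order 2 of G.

7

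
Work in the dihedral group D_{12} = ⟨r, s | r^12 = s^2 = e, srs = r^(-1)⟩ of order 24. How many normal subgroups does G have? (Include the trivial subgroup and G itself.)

9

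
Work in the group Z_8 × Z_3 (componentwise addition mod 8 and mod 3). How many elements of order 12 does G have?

4

An element (a,b) has order lcm(ord(a), ord(b)); count pairs with lcm equal to 12.
Enumerating gives 4 such elements.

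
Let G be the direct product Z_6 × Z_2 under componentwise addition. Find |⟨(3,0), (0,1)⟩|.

|⟨(3,0)⟩| = 2 and |⟨(0,1)⟩| = 2, so |H| is a multiple of lcm(2, 2) = 2 and divides |G| = 12.
Closing under the operation: H = {(0,0), (0,1), (3,0), (3,1)}, so |H| = 4.

4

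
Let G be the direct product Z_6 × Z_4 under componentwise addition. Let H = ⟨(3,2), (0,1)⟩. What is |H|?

8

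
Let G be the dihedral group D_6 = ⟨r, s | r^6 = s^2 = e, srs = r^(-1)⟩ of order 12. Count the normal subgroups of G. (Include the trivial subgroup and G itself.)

7

G has 16 subgroups. Checking conjugation-invariance by order — order 1: 1/1 normal; order 2: 1/7 normal; order 3: 1/1 normal; order 4: 0/3 normal; order 6: 3/3 normal; order 12: 1/1 normal.
Total normal subgroups: 7.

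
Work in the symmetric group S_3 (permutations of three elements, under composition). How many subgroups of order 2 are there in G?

3

|G| = 6 and 2 | 6, so subgroups of order 2 are possible by Lagrange.
The subgroups of order 2 are: {e, (1 2)}; {e, (1 3)}; {e, (2 3)}.
So G has 3 subgroups of order 2.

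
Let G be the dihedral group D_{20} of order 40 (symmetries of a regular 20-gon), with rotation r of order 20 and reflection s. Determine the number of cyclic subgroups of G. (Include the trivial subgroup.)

26

Each element a generates a cyclic subgroup ⟨a⟩; distinct elements may generate the same one (a cyclic group of order d has φ(d) generators).
Cyclic subgroups by order — order 1: 1; order 2: 21; order 4: 1; order 5: 1; order 10: 1; order 20: 1.
Total: 26.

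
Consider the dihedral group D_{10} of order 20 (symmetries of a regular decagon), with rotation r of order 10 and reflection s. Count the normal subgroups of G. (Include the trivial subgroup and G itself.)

G has 22 subgroups. Checking conjugation-invariance by order — order 1: 1/1 normal; order 2: 1/11 normal; order 4: 0/5 normal; order 5: 1/1 normal; order 10: 3/3 normal; order 20: 1/1 normal.
Total normal subgroups: 7.

7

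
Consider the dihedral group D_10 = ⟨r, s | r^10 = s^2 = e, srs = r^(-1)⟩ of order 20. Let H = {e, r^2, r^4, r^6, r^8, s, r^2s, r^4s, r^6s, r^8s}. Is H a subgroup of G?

|H| = 10 divides |G| = 20, consistent with Lagrange.
H contains the identity, every element's inverse is in H, and H is closed under ·: it is a subgroup.

Yes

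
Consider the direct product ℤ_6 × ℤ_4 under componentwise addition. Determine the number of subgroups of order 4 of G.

3

|G| = 24 and 4 | 24, so subgroups of order 4 are possible by Lagrange.
The subgroups of order 4 are: {(0,0), (0,1), (0,2), (0,3)}; {(0,0), (0,2), (3,0), (3,2)}; {(0,0), (0,2), (3,1), (3,3)}.
So G has 3 subgroups of order 4.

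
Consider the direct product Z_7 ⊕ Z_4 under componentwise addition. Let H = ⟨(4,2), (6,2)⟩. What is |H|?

14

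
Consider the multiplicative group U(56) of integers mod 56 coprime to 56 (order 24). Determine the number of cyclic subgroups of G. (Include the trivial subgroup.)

16

Group the elements of G by the cyclic subgroup they generate; each cyclic subgroup of order d accounts for φ(d) elements.
Cyclic subgroups by order — order 1: 1; order 2: 7; order 3: 1; order 6: 7.
Total: 16.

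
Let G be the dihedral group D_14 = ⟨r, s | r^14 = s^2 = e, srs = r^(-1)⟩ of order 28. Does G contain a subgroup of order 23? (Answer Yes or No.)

No

23 does not divide |G| = 28, so by Lagrange no subgroup of order 23 exists.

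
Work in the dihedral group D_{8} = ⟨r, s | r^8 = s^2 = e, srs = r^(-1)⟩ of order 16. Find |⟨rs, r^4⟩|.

|⟨rs⟩| = 2 and |⟨r^4⟩| = 2, so |H| is a multiple of lcm(2, 2) = 2 and divides |G| = 16.
Closing under the operation: H = {e, r^4, rs, r^5s}, so |H| = 4.

4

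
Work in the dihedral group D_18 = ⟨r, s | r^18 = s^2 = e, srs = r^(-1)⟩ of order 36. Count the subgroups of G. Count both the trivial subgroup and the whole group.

|G| = 36, so by Lagrange every subgroup order divides 36. Divisors: 1, 2, 3, 4, 6, 9, 12, 18, 36.
Subgroups by order — order 1: 1; order 2: 19; order 3: 1; order 4: 9; order 6: 7; order 9: 1; order 12: 3; order 18: 3; order 36: 1.
Total: 1 + 19 + 1 + 9 + 7 + 1 + 3 + 3 + 1 = 45.

45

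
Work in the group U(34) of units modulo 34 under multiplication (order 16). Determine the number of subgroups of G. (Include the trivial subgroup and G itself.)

5

|G| = 16, so by Lagrange every subgroup order divides 16. Divisors: 1, 2, 4, 8, 16.
Subgroups by order — order 1: 1; order 2: 1; order 4: 1; order 8: 1; order 16: 1.
Total: 1 + 1 + 1 + 1 + 1 = 5.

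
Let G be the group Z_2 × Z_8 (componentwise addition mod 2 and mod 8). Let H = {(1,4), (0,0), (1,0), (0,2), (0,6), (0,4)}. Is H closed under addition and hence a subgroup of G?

No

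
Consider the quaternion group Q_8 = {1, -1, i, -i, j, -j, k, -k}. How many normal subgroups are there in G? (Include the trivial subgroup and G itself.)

G has 6 subgroups. Checking conjugation-invariance by order — order 1: 1/1 normal; order 2: 1/1 normal; order 4: 3/3 normal; order 8: 1/1 normal.
Total normal subgroups: 6.

6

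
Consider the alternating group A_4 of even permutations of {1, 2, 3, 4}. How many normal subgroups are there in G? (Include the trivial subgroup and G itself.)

3

G has 10 subgroups. Checking conjugation-invariance by order — order 1: 1/1 normal; order 2: 0/3 normal; order 3: 0/4 normal; order 4: 1/1 normal; order 12: 1/1 normal.
Total normal subgroups: 3.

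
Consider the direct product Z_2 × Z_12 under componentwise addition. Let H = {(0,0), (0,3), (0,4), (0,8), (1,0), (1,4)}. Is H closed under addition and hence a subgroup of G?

No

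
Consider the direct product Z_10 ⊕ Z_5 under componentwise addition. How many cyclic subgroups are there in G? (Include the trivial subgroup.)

14

A cyclic subgroup of order d is generated by each of its φ(d) elements of order d, so the cyclic subgroups of order d number (#elements of order d)/φ(d).
Cyclic subgroups by order — order 1: 1; order 2: 1; order 5: 6; order 10: 6.
Total: 14.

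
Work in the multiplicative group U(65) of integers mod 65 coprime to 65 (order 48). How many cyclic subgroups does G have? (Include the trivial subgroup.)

Group the elements of G by the cyclic subgroup they generate; each cyclic subgroup of order d accounts for φ(d) elements.
Cyclic subgroups by order — order 1: 1; order 2: 3; order 3: 1; order 4: 6; order 6: 3; order 12: 6.
Total: 20.

20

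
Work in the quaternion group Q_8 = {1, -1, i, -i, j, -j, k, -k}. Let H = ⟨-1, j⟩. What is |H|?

4

|⟨-1⟩| = 2 and |⟨j⟩| = 4, so |H| is a multiple of lcm(2, 4) = 4 and divides |G| = 8.
Closing under the operation: H = {1, -1, j, -j}, so |H| = 4.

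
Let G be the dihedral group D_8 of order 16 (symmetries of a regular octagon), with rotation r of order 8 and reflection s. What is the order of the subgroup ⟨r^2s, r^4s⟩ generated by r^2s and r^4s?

8

|⟨r^2s⟩| = 2 and |⟨r^4s⟩| = 2, so |H| is a multiple of lcm(2, 2) = 2 and divides |G| = 16.
Closing under the operation: H = {e, r^2, r^4, r^6, s, r^2s, r^4s, r^6s}, so |H| = 8.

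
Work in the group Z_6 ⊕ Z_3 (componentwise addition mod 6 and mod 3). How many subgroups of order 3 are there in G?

4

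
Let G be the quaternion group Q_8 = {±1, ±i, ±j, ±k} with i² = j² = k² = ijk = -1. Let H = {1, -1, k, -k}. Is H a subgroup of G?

|H| = 4 divides |G| = 8, consistent with Lagrange.
H contains the identity, every element's inverse is in H, and H is closed under ·: it is a subgroup.
In fact H = ⟨-k⟩.

Yes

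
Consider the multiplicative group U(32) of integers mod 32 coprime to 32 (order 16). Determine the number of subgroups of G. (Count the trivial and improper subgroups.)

|G| = 16, so by Lagrange every subgroup order divides 16. Divisors: 1, 2, 4, 8, 16.
Subgroups by order — order 1: 1; order 2: 3; order 4: 3; order 8: 3; order 16: 1.
Total: 1 + 3 + 3 + 3 + 1 = 11.

11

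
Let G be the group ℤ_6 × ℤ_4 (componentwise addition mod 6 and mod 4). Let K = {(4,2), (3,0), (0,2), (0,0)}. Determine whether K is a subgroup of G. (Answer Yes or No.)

(4,2) ∈ K but its inverse (2,2) ∉ K, so K is not a subgroup.

No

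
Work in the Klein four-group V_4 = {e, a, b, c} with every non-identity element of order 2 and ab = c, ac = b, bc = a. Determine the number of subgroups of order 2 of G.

|G| = 4 and 2 | 4, so subgroups of order 2 are possible by Lagrange.
The subgroups of order 2 are: {e, a}; {e, b}; {e, c}.
So G has 3 subgroups of order 2.

3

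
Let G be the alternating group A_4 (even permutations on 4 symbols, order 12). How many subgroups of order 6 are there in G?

|G| = 12 and 6 | 12, so subgroups of order 6 are possible by Lagrange.
Checking all subgroups of G, none has order 6.
So G has 0 subgroups of order 6.

0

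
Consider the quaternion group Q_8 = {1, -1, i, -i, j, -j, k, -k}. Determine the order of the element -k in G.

4

Computing powers of -k: the smallest k with (-k)^k = e is k = 4.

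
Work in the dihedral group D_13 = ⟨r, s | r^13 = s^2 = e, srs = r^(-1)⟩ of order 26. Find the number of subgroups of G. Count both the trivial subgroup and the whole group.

16

|G| = 26, so by Lagrange every subgroup order divides 26. Divisors: 1, 2, 13, 26.
Subgroups by order — order 1: 1; order 2: 13; order 13: 1; order 26: 1.
Total: 1 + 13 + 1 + 1 = 16.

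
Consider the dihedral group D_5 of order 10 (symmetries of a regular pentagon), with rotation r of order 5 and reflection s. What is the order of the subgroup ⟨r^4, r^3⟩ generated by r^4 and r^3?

|⟨r^4⟩| = 5 and |⟨r^3⟩| = 5, so |H| is a multiple of lcm(5, 5) = 5 and divides |G| = 10.
Closing under the operation: H = {e, r, r^2, r^3, r^4}, so |H| = 5.

5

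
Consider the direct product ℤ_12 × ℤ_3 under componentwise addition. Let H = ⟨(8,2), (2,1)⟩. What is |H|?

18

|⟨(8,2)⟩| = 3 and |⟨(2,1)⟩| = 6, so |H| is a multiple of lcm(3, 6) = 6 and divides |G| = 36.
Closing under the operation: H = {(0,0), (0,1), (0,2), (2,0), (2,1), (2,2), (4,0), (4,1), (4,2), (6,0), (6,1), (6,2), (8,0), (8,1), (8,2), (10,0), (10,1), (10,2)}, so |H| = 18.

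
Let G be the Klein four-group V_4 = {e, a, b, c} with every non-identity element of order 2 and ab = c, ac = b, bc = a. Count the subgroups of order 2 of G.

3

|G| = 4 and 2 | 4, so subgroups of order 2 are possible by Lagrange.
The subgroups of order 2 are: {e, a}; {e, b}; {e, c}.
So G has 3 subgroups of order 2.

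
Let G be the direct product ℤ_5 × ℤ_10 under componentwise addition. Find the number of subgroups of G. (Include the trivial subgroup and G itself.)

16

|G| = 50, so by Lagrange every subgroup order divides 50. Divisors: 1, 2, 5, 10, 25, 50.
Subgroups by order — order 1: 1; order 2: 1; order 5: 6; order 10: 6; order 25: 1; order 50: 1.
Total: 1 + 1 + 6 + 6 + 1 + 1 = 16.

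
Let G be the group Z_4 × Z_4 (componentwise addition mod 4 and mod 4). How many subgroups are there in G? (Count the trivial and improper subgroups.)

|G| = 16, so by Lagrange every subgroup order divides 16. Divisors: 1, 2, 4, 8, 16.
Subgroups by order — order 1: 1; order 2: 3; order 4: 7; order 8: 3; order 16: 1.
Total: 1 + 3 + 7 + 3 + 1 = 15.

15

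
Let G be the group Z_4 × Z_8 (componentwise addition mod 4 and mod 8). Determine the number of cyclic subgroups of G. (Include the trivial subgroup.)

14

A cyclic subgroup of order d is generated by each of its φ(d) elements of order d, so the cyclic subgroups of order d number (#elements of order d)/φ(d).
Cyclic subgroups by order — order 1: 1; order 2: 3; order 4: 6; order 8: 4.
Total: 14.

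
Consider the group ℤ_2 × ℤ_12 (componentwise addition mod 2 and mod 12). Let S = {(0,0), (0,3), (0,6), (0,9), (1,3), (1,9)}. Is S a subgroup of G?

Closure fails: (0,3) + (1,3) = (1,6) ∉ S. So S is not a subgroup.

No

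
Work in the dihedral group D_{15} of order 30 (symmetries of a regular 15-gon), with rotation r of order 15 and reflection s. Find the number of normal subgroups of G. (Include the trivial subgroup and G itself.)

G has 28 subgroups. Checking conjugation-invariance by order — order 1: 1/1 normal; order 2: 0/15 normal; order 3: 1/1 normal; order 5: 1/1 normal; order 6: 0/5 normal; order 10: 0/3 normal; order 15: 1/1 normal; order 30: 1/1 normal.
Total normal subgroups: 5.

5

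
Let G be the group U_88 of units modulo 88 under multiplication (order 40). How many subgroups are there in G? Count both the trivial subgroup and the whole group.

|G| = 40, so by Lagrange every subgroup order divides 40. Divisors: 1, 2, 4, 5, 8, 10, 20, 40.
Subgroups by order — order 1: 1; order 2: 7; order 4: 7; order 5: 1; order 8: 1; order 10: 7; order 20: 7; order 40: 1.
Total: 1 + 7 + 7 + 1 + 1 + 7 + 7 + 1 = 32.

32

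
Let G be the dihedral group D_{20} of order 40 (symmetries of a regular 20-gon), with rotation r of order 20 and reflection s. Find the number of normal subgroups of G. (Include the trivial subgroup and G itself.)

9

G has 48 subgroups. Checking conjugation-invariance by order — order 1: 1/1 normal; order 2: 1/21 normal; order 4: 1/11 normal; order 5: 1/1 normal; order 8: 0/5 normal; order 10: 1/5 normal; order 20: 3/3 normal; order 40: 1/1 normal.
Total normal subgroups: 9.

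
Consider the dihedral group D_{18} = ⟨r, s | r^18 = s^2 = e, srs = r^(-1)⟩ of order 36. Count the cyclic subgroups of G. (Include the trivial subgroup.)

24

Each element a generates a cyclic subgroup ⟨a⟩; distinct elements may generate the same one (a cyclic group of order d has φ(d) generators).
Cyclic subgroups by order — order 1: 1; order 2: 19; order 3: 1; order 6: 1; order 9: 1; order 18: 1.
Total: 24.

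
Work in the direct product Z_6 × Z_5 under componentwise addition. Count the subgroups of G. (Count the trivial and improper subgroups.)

8

|G| = 30, so by Lagrange every subgroup order divides 30. Divisors: 1, 2, 3, 5, 6, 10, 15, 30.
Subgroups by order — order 1: 1; order 2: 1; order 3: 1; order 5: 1; order 6: 1; order 10: 1; order 15: 1; order 30: 1.
Total: 1 + 1 + 1 + 1 + 1 + 1 + 1 + 1 = 8.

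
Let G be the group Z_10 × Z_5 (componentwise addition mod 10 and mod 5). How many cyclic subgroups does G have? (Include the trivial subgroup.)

14

Each element a generates a cyclic subgroup ⟨a⟩; distinct elements may generate the same one (a cyclic group of order d has φ(d) generators).
Cyclic subgroups by order — order 1: 1; order 2: 1; order 5: 6; order 10: 6.
Total: 14.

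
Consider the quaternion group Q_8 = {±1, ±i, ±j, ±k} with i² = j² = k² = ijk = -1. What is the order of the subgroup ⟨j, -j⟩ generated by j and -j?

4

|⟨j⟩| = 4 and |⟨-j⟩| = 4, so |H| is a multiple of lcm(4, 4) = 4 and divides |G| = 8.
Closing under the operation: H = {1, -1, j, -j}, so |H| = 4.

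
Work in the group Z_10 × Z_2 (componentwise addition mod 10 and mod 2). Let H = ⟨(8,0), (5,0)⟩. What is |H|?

|⟨(8,0)⟩| = 5 and |⟨(5,0)⟩| = 2, so |H| is a multiple of lcm(5, 2) = 10 and divides |G| = 20.
Closing under the operation: H = {(0,0), (1,0), (2,0), (3,0), (4,0), (5,0), (6,0), (7,0), (8,0), (9,0)}, so |H| = 10.

10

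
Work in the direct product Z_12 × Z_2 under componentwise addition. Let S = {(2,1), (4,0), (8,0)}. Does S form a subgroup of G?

No

The identity (0,0) ∉ S, so S is not a subgroup.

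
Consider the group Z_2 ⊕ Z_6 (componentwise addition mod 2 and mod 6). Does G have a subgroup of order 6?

Yes

6 | 12. A subgroup of order 6 is {(0,0), (0,1), (0,2), (0,3), (0,4), (0,5)}.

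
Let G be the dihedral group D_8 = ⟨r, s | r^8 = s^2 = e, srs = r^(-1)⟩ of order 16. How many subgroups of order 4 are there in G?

|G| = 16 and 4 | 16, so subgroups of order 4 are possible by Lagrange.
The subgroups of order 4 are: {e, r^2, r^4, r^6}; {e, r^4, r^2s, r^6s}; {e, r^4, r^3s, r^7s}; {e, r^4, s, r^4s}; … (5 in all).
So G has 5 subgroups of order 4.

5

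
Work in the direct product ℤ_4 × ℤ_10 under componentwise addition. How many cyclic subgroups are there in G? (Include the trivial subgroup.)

12

Each element a generates a cyclic subgroup ⟨a⟩; distinct elements may generate the same one (a cyclic group of order d has φ(d) generators).
Cyclic subgroups by order — order 1: 1; order 2: 3; order 4: 2; order 5: 1; order 10: 3; order 20: 2.
Total: 12.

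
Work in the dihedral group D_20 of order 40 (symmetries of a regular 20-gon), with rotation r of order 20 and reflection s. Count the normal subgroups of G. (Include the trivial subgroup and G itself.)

G has 48 subgroups. Checking conjugation-invariance by order — order 1: 1/1 normal; order 2: 1/21 normal; order 4: 1/11 normal; order 5: 1/1 normal; order 8: 0/5 normal; order 10: 1/5 normal; order 20: 3/3 normal; order 40: 1/1 normal.
Total normal subgroups: 9.

9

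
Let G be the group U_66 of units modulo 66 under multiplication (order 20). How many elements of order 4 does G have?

No element of G has order 4 (even though 4 | 20).

0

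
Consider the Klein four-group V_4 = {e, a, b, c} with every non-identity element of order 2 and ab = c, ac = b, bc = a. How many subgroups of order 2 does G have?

|G| = 4 and 2 | 4, so subgroups of order 2 are possible by Lagrange.
The subgroups of order 2 are: {e, a}; {e, b}; {e, c}.
So G has 3 subgroups of order 2.

3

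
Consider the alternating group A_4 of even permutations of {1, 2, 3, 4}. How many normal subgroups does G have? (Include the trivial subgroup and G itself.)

3

G has 10 subgroups. Checking conjugation-invariance by order — order 1: 1/1 normal; order 2: 0/3 normal; order 3: 0/4 normal; order 4: 1/1 normal; order 12: 1/1 normal.
Total normal subgroups: 3.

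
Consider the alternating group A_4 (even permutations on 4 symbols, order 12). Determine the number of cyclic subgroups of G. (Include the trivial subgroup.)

8

A cyclic subgroup of order d is generated by each of its φ(d) elements of order d, so the cyclic subgroups of order d number (#elements of order d)/φ(d).
Cyclic subgroups by order — order 1: 1; order 2: 3; order 3: 4.
Total: 8.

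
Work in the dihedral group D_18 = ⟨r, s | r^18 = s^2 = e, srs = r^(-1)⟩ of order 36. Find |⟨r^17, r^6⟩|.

18

|⟨r^17⟩| = 18 and |⟨r^6⟩| = 3, so |H| is a multiple of lcm(18, 3) = 18 and divides |G| = 36.
Closing under the operation: H = {e, r, r^2, r^3, r^4, r^5, r^6, r^7, r^8, r^9, r^10, r^11, r^12, r^13, r^14, r^15, r^16, r^17}, so |H| = 18.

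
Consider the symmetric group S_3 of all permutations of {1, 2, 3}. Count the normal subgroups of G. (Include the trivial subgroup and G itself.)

G has 6 subgroups. Checking conjugation-invariance by order — order 1: 1/1 normal; order 2: 0/3 normal; order 3: 1/1 normal; order 6: 1/1 normal.
Total normal subgroups: 3.

3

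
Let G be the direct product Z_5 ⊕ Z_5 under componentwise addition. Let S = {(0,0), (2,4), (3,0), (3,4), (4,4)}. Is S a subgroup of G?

No

(4,4) ∈ S but its inverse (1,1) ∉ S, so S is not a subgroup.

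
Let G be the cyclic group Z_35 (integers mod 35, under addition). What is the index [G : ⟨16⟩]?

|⟨16⟩| = 35 and |G| = 35.
By Lagrange, [G : H] = |G|/|H| = 35/35 = 1.

1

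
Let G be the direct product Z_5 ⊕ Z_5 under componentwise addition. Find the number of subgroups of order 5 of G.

|G| = 25 and 5 | 25, so subgroups of order 5 are possible by Lagrange.
The subgroups of order 5 are: {(0,0), (0,1), (0,2), (0,3), (0,4)}; {(0,0), (1,0), (2,0), (3,0), (4,0)}; {(0,0), (1,1), (2,2), (3,3), (4,4)}; {(0,0), (1,2), (2,4), (3,1), (4,3)}; … (6 in all).
So G has 6 subgroups of order 5.

6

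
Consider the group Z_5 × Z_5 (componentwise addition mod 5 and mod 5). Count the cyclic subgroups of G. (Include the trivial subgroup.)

A cyclic subgroup of order d is generated by each of its φ(d) elements of order d, so the cyclic subgroups of order d number (#elements of order d)/φ(d).
Cyclic subgroups by order — order 1: 1; order 5: 6.
Total: 7.

7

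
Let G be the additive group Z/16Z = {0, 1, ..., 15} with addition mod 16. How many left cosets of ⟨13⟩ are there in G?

1

|⟨13⟩| = 16 and |G| = 16.
By Lagrange, [G : H] = |G|/|H| = 16/16 = 1.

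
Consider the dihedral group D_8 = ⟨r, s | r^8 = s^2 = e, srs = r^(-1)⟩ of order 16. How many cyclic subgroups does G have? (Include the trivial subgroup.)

12

Group the elements of G by the cyclic subgroup they generate; each cyclic subgroup of order d accounts for φ(d) elements.
Cyclic subgroups by order — order 1: 1; order 2: 9; order 4: 1; order 8: 1.
Total: 12.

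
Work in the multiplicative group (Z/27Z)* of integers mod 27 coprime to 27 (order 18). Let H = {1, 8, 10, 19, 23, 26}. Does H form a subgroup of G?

No

23 ∈ H but its inverse 20 ∉ H, so H is not a subgroup.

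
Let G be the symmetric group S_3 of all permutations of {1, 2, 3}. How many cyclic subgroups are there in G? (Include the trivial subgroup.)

Group the elements of G by the cyclic subgroup they generate; each cyclic subgroup of order d accounts for φ(d) elements.
Cyclic subgroups by order — order 1: 1; order 2: 3; order 3: 1.
Total: 5.

5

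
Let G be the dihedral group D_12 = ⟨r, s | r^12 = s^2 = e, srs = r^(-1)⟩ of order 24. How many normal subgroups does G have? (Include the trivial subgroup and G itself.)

G has 34 subgroups. Checking conjugation-invariance by order — order 1: 1/1 normal; order 2: 1/13 normal; order 3: 1/1 normal; order 4: 1/7 normal; order 6: 1/5 normal; order 8: 0/3 normal; order 12: 3/3 normal; order 24: 1/1 normal.
Total normal subgroups: 9.

9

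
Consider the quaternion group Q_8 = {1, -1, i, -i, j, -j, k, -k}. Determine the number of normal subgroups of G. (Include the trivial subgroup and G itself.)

6

G has 6 subgroups. Checking conjugation-invariance by order — order 1: 1/1 normal; order 2: 1/1 normal; order 4: 3/3 normal; order 8: 1/1 normal.
Total normal subgroups: 6.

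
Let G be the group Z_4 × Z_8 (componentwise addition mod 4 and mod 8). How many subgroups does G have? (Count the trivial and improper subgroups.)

22

|G| = 32, so by Lagrange every subgroup order divides 32. Divisors: 1, 2, 4, 8, 16, 32.
Subgroups by order — order 1: 1; order 2: 3; order 4: 7; order 8: 7; order 16: 3; order 32: 1.
Total: 1 + 3 + 7 + 7 + 3 + 1 = 22.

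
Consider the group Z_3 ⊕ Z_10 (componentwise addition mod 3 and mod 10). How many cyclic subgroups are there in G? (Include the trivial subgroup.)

8

Group the elements of G by the cyclic subgroup they generate; each cyclic subgroup of order d accounts for φ(d) elements.
Cyclic subgroups by order — order 1: 1; order 2: 1; order 3: 1; order 5: 1; order 6: 1; order 10: 1; order 15: 1; order 30: 1.
Total: 8.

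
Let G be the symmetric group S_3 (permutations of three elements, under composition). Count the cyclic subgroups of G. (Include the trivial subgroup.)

5

A cyclic subgroup of order d is generated by each of its φ(d) elements of order d, so the cyclic subgroups of order d number (#elements of order d)/φ(d).
Cyclic subgroups by order — order 1: 1; order 2: 3; order 3: 1.
Total: 5.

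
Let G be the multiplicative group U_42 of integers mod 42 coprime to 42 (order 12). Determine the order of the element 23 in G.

Compute successive powers of 23 mod 42: 23, 25, 29, 37, 11, 1; 23^6 ≡ 1 (mod 42).
So |⟨23⟩| = 6.

6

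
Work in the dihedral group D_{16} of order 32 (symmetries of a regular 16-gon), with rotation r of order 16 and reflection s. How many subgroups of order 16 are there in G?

|G| = 32 and 16 | 32, so subgroups of order 16 are possible by Lagrange.
The subgroups of order 16 are: {e, r, r^2, r^3, r^4, r^5, r^6, r^7, r^8, r^9, r^10, r^11, r^12, r^13, r^14, r^15}; {e, r^2, r^4, r^6, r^8, r^10, r^12, r^14, s, r^2s, r^4s, r^6s, r^8s, r^10s, r^12s, r^14s}; {e, r^2, r^4, r^6, r^8, r^10, r^12, r^14, rs, r^3s, r^5s, r^7s, r^9s, r^11s, r^13s, r^15s}.
So G has 3 subgroups of order 16.

3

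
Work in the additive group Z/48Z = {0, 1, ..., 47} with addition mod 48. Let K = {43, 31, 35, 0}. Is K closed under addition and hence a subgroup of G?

35 ∈ K but its inverse 13 ∉ K, so K is not a subgroup.

No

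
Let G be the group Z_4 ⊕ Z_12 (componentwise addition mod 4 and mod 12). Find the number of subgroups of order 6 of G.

3

|G| = 48 and 6 | 48, so subgroups of order 6 are possible by Lagrange.
The subgroups of order 6 are: {(0,0), (0,2), (0,4), (0,6), (0,8), (0,10)}; {(0,0), (0,4), (0,8), (2,0), (2,4), (2,8)}; {(0,0), (0,4), (0,8), (2,2), (2,6), (2,10)}.
So G has 3 subgroups of order 6.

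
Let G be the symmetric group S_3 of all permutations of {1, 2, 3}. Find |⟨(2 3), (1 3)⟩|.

|⟨(2 3)⟩| = 2 and |⟨(1 3)⟩| = 2, so |H| is a multiple of lcm(2, 2) = 2 and divides |G| = 6.
Closing {(2 3), (1 3)} under the group operation gives all of G, so |H| = 6.

6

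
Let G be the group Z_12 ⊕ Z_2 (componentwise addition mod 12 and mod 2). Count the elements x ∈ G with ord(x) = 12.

An element (a,b) has order lcm(ord(a), ord(b)); count pairs with lcm equal to 12.
Enumerating gives 8 such elements.

8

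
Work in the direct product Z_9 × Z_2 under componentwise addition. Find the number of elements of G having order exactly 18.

6

An element (a,b) has order lcm(ord(a), ord(b)); count pairs with lcm equal to 18.
Enumerating gives 6 such elements.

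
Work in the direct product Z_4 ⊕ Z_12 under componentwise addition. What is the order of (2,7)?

The order of (2,7) in Z_4 × Z_12 is lcm(ord(2) in Z_4, ord(7) in Z_12).
ord(2) = 2 and ord(7) = 12, so |⟨(2,7)⟩| = lcm(2, 12) = 12.

12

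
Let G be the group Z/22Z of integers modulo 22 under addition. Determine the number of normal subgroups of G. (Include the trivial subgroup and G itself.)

4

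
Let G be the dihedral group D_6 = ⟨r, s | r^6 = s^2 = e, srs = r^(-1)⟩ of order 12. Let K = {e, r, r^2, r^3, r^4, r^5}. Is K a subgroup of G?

|K| = 6 divides |G| = 12, consistent with Lagrange.
K contains the identity, every element's inverse is in K, and K is closed under ·: it is a subgroup.
In fact K = ⟨r^5⟩.

Yes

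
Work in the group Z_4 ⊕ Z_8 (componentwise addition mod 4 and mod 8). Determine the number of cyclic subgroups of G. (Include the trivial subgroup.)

A cyclic subgroup of order d is generated by each of its φ(d) elements of order d, so the cyclic subgroups of order d number (#elements of order d)/φ(d).
Cyclic subgroups by order — order 1: 1; order 2: 3; order 4: 6; order 8: 4.
Total: 14.

14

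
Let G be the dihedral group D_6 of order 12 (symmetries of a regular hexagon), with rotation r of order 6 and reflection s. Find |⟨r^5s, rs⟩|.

6

|⟨r^5s⟩| = 2 and |⟨rs⟩| = 2, so |H| is a multiple of lcm(2, 2) = 2 and divides |G| = 12.
Closing under the operation: H = {e, r^2, r^4, rs, r^3s, r^5s}, so |H| = 6.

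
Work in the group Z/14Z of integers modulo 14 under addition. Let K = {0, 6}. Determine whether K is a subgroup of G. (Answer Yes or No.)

6 ∈ K but its inverse 8 ∉ K, so K is not a subgroup.

No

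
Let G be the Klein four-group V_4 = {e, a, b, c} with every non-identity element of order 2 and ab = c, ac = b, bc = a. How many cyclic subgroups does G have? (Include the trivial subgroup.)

4

A cyclic subgroup of order d is generated by each of its φ(d) elements of order d, so the cyclic subgroups of order d number (#elements of order d)/φ(d).
Cyclic subgroups by order — order 1: 1; order 2: 3.
Total: 4.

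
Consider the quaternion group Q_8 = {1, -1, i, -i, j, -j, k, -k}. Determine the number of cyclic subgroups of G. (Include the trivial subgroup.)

5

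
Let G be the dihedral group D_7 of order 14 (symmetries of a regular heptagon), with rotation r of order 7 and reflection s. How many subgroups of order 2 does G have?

7

|G| = 14 and 2 | 14, so subgroups of order 2 are possible by Lagrange.
The subgroups of order 2 are: {e, r^2s}; {e, r^3s}; {e, r^4s}; {e, r^5s}; … (7 in all).
So G has 7 subgroups of order 2.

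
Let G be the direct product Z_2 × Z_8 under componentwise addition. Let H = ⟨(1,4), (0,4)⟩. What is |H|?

4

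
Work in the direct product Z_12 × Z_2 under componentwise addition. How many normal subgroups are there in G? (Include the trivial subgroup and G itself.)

G is abelian, so every subgroup is normal.
G has 16 subgroups in total, hence 16 normal subgroups.

16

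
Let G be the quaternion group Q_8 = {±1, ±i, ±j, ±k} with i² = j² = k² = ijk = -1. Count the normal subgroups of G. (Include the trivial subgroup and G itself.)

G has 6 subgroups. Checking conjugation-invariance by order — order 1: 1/1 normal; order 2: 1/1 normal; order 4: 3/3 normal; order 8: 1/1 normal.
Total normal subgroups: 6.

6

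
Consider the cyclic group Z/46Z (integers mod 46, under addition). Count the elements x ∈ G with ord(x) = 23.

22

In a cyclic group of order 46, the number of elements of order d (for d | 46) is φ(d).
φ(23) = 22.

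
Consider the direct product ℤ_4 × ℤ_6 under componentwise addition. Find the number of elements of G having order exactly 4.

An element (a,b) has order lcm(ord(a), ord(b)); count pairs with lcm equal to 4.
Enumerating gives 4 such elements.

4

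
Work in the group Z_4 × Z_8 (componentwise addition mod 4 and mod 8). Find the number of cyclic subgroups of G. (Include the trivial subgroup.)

Group the elements of G by the cyclic subgroup they generate; each cyclic subgroup of order d accounts for φ(d) elements.
Cyclic subgroups by order — order 1: 1; order 2: 3; order 4: 6; order 8: 4.
Total: 14.

14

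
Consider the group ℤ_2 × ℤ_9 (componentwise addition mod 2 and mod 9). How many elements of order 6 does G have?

2

An element (a,b) has order lcm(ord(a), ord(b)); count pairs with lcm equal to 6.
Enumerating gives 2 such elements.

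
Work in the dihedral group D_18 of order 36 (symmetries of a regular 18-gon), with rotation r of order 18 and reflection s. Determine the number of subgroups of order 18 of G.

3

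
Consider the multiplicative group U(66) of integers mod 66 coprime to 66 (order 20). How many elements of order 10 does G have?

12

Enumerating element orders in G gives 12 elements of order 10.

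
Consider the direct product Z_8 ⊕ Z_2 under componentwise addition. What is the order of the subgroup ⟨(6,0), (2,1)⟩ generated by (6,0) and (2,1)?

|⟨(6,0)⟩| = 4 and |⟨(2,1)⟩| = 4, so |H| is a multiple of lcm(4, 4) = 4 and divides |G| = 16.
Closing under the operation: H = {(0,0), (0,1), (2,0), (2,1), (4,0), (4,1), (6,0), (6,1)}, so |H| = 8.

8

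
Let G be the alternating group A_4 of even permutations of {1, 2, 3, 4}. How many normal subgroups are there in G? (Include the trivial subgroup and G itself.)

3

G has 10 subgroups. Checking conjugation-invariance by order — order 1: 1/1 normal; order 2: 0/3 normal; order 3: 0/4 normal; order 4: 1/1 normal; order 12: 1/1 normal.
Total normal subgroups: 3.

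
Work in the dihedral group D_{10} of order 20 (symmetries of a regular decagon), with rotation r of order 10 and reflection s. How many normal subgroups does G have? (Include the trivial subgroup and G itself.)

7

G has 22 subgroups. Checking conjugation-invariance by order — order 1: 1/1 normal; order 2: 1/11 normal; order 4: 0/5 normal; order 5: 1/1 normal; order 10: 3/3 normal; order 20: 1/1 normal.
Total normal subgroups: 7.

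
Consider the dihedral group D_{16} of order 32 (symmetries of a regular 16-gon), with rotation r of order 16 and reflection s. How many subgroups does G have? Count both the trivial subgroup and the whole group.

|G| = 32, so by Lagrange every subgroup order divides 32. Divisors: 1, 2, 4, 8, 16, 32.
Subgroups by order — order 1: 1; order 2: 17; order 4: 9; order 8: 5; order 16: 3; order 32: 1.
Total: 1 + 17 + 9 + 5 + 3 + 1 = 36.

36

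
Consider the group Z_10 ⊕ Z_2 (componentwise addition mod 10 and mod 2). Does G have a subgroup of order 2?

2 | 20. A subgroup of order 2 is {(0,0), (0,1)}.

Yes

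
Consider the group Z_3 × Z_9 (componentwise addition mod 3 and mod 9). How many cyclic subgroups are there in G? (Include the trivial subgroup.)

Group the elements of G by the cyclic subgroup they generate; each cyclic subgroup of order d accounts for φ(d) elements.
Cyclic subgroups by order — order 1: 1; order 3: 4; order 9: 3.
Total: 8.

8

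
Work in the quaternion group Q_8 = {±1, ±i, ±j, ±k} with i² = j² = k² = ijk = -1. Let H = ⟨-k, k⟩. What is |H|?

|⟨-k⟩| = 4 and |⟨k⟩| = 4, so |H| is a multiple of lcm(4, 4) = 4 and divides |G| = 8.
Closing under the operation: H = {1, -1, k, -k}, so |H| = 4.

4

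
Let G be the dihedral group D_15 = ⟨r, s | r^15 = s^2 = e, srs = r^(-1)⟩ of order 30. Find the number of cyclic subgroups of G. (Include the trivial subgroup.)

19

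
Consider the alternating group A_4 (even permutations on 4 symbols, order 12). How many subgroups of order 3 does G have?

4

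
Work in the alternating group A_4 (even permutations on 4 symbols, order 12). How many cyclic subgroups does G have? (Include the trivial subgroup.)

A cyclic subgroup of order d is generated by each of its φ(d) elements of order d, so the cyclic subgroups of order d number (#elements of order d)/φ(d).
Cyclic subgroups by order — order 1: 1; order 2: 3; order 3: 4.
Total: 8.

8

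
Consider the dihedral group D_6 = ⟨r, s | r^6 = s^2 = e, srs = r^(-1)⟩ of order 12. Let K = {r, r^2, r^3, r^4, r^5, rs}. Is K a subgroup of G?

No

The identity e ∉ K, so K is not a subgroup.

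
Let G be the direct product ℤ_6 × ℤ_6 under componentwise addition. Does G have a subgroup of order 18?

18 | 36. A subgroup of order 18 is {(0,0), (0,1), (0,2), (0,3), (0,4), (0,5), (2,0), (2,1), (2,2), (2,3), (2,4), (2,5), (4,0), (4,1), (4,2), (4,3), (4,4), (4,5)}.

Yes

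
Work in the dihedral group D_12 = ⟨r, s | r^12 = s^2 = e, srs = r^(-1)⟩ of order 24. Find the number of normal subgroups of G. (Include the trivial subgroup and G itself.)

G has 34 subgroups. Checking conjugation-invariance by order — order 1: 1/1 normal; order 2: 1/13 normal; order 3: 1/1 normal; order 4: 1/7 normal; order 6: 1/5 normal; order 8: 0/3 normal; order 12: 3/3 normal; order 24: 1/1 normal.
Total normal subgroups: 9.

9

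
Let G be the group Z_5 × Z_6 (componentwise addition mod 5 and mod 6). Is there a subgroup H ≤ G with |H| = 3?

3 | 30. A subgroup of order 3 is {(0,0), (0,2), (0,4)}.

Yes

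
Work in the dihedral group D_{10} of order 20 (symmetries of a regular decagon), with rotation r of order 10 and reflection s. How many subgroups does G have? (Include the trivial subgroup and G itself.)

|G| = 20, so by Lagrange every subgroup order divides 20. Divisors: 1, 2, 4, 5, 10, 20.
Subgroups by order — order 1: 1; order 2: 11; order 4: 5; order 5: 1; order 10: 3; order 20: 1.
Total: 1 + 11 + 5 + 1 + 3 + 1 = 22.

22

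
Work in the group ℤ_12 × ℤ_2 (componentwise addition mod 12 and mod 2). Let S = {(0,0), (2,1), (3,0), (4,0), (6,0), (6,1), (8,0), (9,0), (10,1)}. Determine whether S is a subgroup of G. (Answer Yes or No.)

No

|S| = 9 does not divide |G| = 24, so by Lagrange S is not a subgroup.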